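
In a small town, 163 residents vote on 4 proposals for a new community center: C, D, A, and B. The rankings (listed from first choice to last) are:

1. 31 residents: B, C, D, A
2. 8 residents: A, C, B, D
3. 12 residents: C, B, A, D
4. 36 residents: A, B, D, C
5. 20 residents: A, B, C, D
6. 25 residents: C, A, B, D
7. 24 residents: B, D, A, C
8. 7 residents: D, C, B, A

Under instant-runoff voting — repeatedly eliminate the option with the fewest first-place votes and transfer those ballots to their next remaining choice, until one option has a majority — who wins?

A

Round 1: C 37, D 7, A 64, B 55. Eliminate D.
Round 2: C 44, A 64, B 55. Eliminate C.
Round 3: A 89, B 74. A has a majority.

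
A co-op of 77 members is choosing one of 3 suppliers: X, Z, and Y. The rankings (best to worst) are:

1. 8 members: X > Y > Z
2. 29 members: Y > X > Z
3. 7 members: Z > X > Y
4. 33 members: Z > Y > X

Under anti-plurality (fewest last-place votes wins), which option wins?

Last-place votes: X 33, Z 37, Y 7.
Y is ranked last by the fewest voters, so Y wins.

Y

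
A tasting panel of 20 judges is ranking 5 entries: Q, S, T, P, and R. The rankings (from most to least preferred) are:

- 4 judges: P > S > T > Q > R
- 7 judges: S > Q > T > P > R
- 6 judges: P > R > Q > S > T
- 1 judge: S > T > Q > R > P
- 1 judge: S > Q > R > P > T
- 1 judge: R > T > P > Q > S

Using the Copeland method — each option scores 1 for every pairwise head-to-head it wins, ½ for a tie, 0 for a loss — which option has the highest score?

P

Q: beats T and R; loses to S and P → score 2.
S: beats Q, T, and R; loses to P → score 3.
T: beats R; loses to Q, S, and P → score 1.
P: beats Q, S, T, and R → score 4.
R: loses to Q, S, T, and P → score 0.
P has the best pairwise record.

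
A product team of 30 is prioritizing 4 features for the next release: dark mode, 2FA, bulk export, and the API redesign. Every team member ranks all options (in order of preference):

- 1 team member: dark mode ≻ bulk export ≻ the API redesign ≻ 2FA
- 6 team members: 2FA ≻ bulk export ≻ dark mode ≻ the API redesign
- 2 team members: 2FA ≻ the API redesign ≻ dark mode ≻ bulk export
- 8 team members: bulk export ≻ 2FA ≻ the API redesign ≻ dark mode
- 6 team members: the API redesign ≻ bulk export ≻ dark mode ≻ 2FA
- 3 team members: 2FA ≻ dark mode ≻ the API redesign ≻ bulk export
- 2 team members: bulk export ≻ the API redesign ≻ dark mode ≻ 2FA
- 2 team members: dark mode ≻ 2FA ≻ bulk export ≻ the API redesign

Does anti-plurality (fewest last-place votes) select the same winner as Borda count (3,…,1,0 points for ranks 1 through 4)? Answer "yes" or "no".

yes

Anti-plurality — last-place votes: dark mode 8, 2FA 9, bulk export 5, the API redesign 8. Winner: bulk export.
Borda — scores: dark mode 31, 2FA 53, bulk export 58, the API redesign 38. Winner: bulk export.
The two methods agree.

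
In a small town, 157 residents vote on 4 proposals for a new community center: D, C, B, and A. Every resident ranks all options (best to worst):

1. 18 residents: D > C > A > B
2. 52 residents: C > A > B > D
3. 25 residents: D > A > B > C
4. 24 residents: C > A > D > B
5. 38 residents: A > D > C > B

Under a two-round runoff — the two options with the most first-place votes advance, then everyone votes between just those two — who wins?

Round 1 first-place votes: D 43, C 76, B 0, A 38.
C and D advance.
Runoff: C is preferred to D by 76 voters; D by 81.
D wins the runoff.

D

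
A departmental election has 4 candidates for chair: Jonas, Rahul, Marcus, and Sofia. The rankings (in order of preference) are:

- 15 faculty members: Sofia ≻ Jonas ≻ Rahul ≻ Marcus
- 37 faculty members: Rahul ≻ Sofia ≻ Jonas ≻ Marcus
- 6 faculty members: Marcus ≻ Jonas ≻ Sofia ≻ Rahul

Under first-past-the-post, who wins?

Rahul

First-place votes: Jonas 0, Rahul 37, Marcus 6, Sofia 15.
Rahul has the most first-place votes.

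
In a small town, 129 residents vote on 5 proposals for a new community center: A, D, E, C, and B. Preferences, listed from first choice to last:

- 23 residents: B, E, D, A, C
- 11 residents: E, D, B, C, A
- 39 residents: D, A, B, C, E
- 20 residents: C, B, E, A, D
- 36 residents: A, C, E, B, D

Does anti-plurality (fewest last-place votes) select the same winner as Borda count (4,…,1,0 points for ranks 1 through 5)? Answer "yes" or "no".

Anti-plurality — last-place votes: A 11, D 56, E 39, C 23, B 0. Winner: B.
Borda — scores: A 304, D 235, E 225, C 238, B 288. Winner: A.
The two methods disagree.

no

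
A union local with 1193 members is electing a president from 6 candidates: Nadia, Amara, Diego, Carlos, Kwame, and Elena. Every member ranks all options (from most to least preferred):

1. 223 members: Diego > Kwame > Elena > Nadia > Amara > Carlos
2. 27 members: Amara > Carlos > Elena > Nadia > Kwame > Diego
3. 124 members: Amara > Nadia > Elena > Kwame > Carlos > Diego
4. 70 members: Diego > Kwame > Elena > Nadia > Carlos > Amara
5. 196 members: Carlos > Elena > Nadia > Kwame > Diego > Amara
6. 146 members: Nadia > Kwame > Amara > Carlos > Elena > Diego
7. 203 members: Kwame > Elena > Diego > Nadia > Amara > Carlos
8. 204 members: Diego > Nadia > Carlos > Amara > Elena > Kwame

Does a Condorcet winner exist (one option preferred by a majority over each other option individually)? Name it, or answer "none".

none

Checking pairwise contests:
Diego beats Nadia 700–493.
Nadia beats Amara 1042–151.
Kwame beats Diego 696–497.
Nadia beats Carlos 970–223.
Nadia beats Kwame 697–496.
Kwame beats Elena 642–551.
Every option loses at least one head-to-head, so there is no Condorcet winner.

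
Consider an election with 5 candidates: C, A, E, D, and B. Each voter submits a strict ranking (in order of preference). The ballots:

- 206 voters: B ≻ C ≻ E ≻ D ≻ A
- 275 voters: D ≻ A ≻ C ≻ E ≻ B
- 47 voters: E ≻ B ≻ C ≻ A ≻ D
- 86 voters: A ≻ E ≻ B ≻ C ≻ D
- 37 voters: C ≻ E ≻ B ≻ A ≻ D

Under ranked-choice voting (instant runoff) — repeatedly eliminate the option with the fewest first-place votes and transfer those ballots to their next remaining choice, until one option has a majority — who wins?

B

Round 1: C 37, A 86, E 47, D 275, B 206. Eliminate C.
Round 2: A 86, E 84, D 275, B 206. Eliminate E.
Round 3: A 86, D 275, B 290. Eliminate A.
Round 4: D 275, B 376. B has a majority.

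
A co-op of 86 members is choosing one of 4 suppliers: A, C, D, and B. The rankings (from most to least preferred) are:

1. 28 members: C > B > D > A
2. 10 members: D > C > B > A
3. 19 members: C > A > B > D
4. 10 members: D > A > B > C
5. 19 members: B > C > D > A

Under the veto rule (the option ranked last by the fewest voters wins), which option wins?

Last-place votes: A 57, C 10, D 19, B 0.
B is ranked last by the fewest voters, so B wins.

B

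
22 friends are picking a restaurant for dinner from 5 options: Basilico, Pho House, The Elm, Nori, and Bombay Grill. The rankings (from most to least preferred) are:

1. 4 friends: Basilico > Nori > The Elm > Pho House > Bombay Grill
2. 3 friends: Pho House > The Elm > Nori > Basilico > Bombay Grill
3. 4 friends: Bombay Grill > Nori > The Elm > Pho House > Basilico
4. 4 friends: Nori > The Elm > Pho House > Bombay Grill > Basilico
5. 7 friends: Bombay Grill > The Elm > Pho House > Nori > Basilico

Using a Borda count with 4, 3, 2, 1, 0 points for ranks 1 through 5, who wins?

The Elm

Basilico: 4·4 + 3·1 + 4·0 + 4·0 + 7·0 = 19
Pho House: 4·1 + 3·4 + 4·1 + 4·2 + 7·2 = 42
The Elm: 4·2 + 3·3 + 4·2 + 4·3 + 7·3 = 58
Nori: 4·3 + 3·2 + 4·3 + 4·4 + 7·1 = 53
Bombay Grill: 4·0 + 3·0 + 4·4 + 4·1 + 7·4 = 48
The Elm has the highest Borda score (58).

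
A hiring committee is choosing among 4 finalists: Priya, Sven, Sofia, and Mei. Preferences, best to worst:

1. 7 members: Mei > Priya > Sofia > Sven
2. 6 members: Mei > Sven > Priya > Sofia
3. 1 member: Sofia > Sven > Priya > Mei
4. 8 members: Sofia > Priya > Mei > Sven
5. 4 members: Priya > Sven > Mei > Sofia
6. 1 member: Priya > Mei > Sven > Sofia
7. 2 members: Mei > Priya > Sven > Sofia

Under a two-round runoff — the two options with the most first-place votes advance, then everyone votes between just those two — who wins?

Mei

Round 1 first-place votes: Priya 5, Sven 0, Sofia 9, Mei 15.
Mei and Sofia advance.
Runoff: Mei is preferred to Sofia by 20 voters; Sofia by 9.
Mei wins the runoff.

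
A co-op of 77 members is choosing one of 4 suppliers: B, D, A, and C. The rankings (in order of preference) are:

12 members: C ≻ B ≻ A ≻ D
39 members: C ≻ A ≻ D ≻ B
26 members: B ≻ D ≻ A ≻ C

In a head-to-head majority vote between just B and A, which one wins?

Voters preferring B to A: 38; preferring A to B: 39.
A wins the head-to-head.

A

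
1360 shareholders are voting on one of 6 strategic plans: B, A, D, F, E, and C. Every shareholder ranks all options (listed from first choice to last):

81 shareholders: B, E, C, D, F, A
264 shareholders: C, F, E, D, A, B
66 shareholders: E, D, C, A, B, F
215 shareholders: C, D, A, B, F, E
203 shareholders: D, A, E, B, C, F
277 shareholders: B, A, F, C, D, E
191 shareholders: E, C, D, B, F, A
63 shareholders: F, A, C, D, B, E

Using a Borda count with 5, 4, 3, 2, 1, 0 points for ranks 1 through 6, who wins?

B: 81·5 + 264·0 + 66·1 + 215·2 + 203·2 + 277·5 + 191·2 + 63·1 = 3137
A: 81·0 + 264·1 + 66·2 + 215·3 + 203·4 + 277·4 + 191·0 + 63·4 = 3213
D: 81·2 + 264·2 + 66·4 + 215·4 + 203·5 + 277·1 + 191·3 + 63·2 = 3805
F: 81·1 + 264·4 + 66·0 + 215·1 + 203·0 + 277·3 + 191·1 + 63·5 = 2689
E: 81·4 + 264·3 + 66·5 + 215·0 + 203·3 + 277·0 + 191·5 + 63·0 = 3010
C: 81·3 + 264·5 + 66·3 + 215·5 + 203·1 + 277·2 + 191·4 + 63·3 = 4546
C has the highest Borda score (4546).

C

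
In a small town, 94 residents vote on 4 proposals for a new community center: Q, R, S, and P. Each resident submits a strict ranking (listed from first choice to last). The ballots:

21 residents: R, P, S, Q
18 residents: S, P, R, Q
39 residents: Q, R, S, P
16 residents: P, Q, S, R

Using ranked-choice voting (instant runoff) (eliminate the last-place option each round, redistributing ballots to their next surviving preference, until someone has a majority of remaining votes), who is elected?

Q

Round 1: Q 39, R 21, S 18, P 16. Eliminate P.
Round 2: Q 55, R 21, S 18. Q has a majority.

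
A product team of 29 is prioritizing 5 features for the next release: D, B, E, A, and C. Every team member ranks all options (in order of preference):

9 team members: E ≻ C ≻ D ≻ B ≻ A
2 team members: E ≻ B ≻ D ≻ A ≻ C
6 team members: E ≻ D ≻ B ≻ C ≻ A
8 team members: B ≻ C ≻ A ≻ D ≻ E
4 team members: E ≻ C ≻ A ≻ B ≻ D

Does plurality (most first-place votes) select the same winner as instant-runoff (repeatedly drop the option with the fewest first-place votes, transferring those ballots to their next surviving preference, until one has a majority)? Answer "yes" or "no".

Plurality — first-place votes: D 0, B 8, E 21, A 0, C 0. Winner: E.
Instant-runoff — R1 D 0, B 8, E 21, A 0, C 0 (E winner). Winner: E.
The two methods agree.

yes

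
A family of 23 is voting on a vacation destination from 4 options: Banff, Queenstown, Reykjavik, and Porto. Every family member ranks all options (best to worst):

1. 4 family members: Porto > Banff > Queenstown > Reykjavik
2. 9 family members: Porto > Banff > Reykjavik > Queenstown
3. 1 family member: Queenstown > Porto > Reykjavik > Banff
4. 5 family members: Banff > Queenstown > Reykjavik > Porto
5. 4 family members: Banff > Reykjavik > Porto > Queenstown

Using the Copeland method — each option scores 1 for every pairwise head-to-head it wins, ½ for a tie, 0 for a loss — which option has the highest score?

Porto

Banff: beats Queenstown and Reykjavik; loses to Porto → score 2.
Queenstown: loses to Banff, Reykjavik, and Porto → score 0.
Reykjavik: beats Queenstown; loses to Banff and Porto → score 1.
Porto: beats Banff, Queenstown, and Reykjavik → score 3.
Porto has the best pairwise record.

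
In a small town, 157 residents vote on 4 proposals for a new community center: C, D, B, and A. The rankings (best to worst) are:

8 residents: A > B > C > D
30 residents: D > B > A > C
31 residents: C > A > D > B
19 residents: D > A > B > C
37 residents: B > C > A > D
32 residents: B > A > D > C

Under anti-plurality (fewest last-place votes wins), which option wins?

Last-place votes: C 81, D 45, B 31, A 0.
A is ranked last by the fewest voters, so A wins.

A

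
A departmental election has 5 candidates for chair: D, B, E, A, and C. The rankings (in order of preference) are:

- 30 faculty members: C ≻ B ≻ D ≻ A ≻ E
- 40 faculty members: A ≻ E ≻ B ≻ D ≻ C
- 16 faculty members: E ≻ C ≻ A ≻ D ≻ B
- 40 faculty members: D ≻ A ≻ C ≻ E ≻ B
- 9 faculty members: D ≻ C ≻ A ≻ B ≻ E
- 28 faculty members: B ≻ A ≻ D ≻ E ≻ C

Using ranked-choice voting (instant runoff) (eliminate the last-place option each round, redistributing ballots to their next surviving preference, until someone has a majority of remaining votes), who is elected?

A

Round 1: D 49, B 28, E 16, A 40, C 30. Eliminate E.
Round 2: D 49, B 28, A 40, C 46. Eliminate B.
Round 3: D 49, A 68, C 46. Eliminate C.
Round 4: D 79, A 84. A has a majority.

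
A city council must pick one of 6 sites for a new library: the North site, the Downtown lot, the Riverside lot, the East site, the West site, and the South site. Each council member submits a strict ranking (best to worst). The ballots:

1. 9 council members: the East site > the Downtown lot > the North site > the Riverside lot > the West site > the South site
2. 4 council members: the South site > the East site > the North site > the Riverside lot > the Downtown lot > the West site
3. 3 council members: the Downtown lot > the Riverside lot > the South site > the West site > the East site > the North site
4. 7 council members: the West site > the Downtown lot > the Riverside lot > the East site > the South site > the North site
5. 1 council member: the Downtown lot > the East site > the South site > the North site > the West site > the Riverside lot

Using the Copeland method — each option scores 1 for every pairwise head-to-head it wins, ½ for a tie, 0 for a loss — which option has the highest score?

the East site

the North site: beats the Riverside lot and the West site; loses to the Downtown lot, the East site, and the South site → score 2.
the Downtown lot: beats the North site, the Riverside lot, the West site, and the South site; loses to the East site → score 4.
the Riverside lot: beats the West site and the South site; loses to the North site, the Downtown lot, and the East site → score 2.
the East site: beats the North site, the Downtown lot, the Riverside lot, the West site, and the South site → score 5.
the West site: beats the South site; loses to the North site, the Downtown lot, the Riverside lot, and the East site → score 1.
the South site: beats the North site; loses to the Downtown lot, the Riverside lot, the East site, and the West site → score 1.
the East site has the best pairwise record.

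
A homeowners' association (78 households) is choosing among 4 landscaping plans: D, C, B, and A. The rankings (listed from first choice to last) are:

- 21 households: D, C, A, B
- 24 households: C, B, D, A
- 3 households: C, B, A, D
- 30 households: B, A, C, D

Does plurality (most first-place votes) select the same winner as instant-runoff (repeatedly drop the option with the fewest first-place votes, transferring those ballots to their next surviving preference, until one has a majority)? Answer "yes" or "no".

no

Plurality — first-place votes: D 21, C 27, B 30, A 0. Winner: B.
Instant-runoff — R1 D 21, C 27, B 30, A 0 (A out); R2 D 21, C 27, B 30 (D out); R3 C 48, B 30 (C winner). Winner: C.
The two methods disagree.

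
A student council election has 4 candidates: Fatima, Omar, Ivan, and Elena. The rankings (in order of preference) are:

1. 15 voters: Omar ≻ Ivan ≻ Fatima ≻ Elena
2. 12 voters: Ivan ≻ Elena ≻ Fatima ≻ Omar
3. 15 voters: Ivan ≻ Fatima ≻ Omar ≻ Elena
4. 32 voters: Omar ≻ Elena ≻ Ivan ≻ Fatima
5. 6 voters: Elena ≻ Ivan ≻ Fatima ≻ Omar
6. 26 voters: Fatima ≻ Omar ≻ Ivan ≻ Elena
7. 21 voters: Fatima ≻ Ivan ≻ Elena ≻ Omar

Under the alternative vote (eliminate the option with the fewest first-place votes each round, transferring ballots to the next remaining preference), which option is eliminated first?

Round 1: Fatima 47, Omar 47, Ivan 27, Elena 6. Eliminate Elena.

Elena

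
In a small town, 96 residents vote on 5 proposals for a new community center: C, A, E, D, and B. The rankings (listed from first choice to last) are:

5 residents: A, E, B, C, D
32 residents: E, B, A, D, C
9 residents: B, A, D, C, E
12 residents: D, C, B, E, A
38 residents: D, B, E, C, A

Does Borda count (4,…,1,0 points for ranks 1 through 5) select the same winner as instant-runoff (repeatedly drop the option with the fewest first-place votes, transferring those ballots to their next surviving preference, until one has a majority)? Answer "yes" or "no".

no

Borda — scores: C 88, A 111, E 231, D 250, B 280. Winner: B.
Instant-runoff — R1 C 0, A 5, E 32, D 50, B 9 (D winner). Winner: D.
The two methods disagree.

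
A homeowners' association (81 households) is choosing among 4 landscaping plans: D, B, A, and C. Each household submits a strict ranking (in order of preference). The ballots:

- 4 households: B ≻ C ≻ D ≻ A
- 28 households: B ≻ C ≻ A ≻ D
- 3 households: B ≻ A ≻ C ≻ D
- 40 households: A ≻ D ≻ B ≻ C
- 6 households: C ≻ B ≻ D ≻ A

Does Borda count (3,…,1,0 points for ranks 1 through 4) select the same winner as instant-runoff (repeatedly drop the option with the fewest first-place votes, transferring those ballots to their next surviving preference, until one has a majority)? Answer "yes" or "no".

Borda — scores: D 90, B 157, A 154, C 85. Winner: B.
Instant-runoff — R1 D 0, B 35, A 40, C 6 (D out); R2 B 35, A 40, C 6 (C out); R3 B 41, A 40 (B winner). Winner: B.
The two methods agree.

yes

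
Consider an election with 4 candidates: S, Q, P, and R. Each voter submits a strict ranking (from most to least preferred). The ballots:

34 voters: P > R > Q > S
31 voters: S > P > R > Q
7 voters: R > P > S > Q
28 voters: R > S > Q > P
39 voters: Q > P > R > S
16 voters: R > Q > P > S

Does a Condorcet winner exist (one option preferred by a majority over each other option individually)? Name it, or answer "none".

none

Checking pairwise contests:
Q beats S 89–66.
R beats Q 116–39.
Q beats P 83–72.
P beats R 104–51.
Every option loses at least one head-to-head, so there is no Condorcet winner.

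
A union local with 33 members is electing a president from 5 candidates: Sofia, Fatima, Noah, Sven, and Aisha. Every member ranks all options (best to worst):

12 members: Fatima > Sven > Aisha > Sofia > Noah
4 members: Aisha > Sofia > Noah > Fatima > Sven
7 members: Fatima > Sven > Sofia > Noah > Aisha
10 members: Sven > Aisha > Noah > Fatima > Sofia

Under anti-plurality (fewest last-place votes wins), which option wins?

Fatima

Last-place votes: Sofia 10, Fatima 0, Noah 12, Sven 4, Aisha 7.
Fatima is ranked last by the fewest voters, so Fatima wins.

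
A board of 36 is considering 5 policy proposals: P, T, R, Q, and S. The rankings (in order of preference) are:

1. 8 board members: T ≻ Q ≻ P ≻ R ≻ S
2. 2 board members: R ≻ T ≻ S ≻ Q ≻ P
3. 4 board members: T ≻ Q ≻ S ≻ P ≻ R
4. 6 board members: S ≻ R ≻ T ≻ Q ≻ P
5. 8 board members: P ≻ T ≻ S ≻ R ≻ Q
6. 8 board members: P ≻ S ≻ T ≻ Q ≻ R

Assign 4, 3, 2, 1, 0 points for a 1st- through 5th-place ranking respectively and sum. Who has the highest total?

P: 8·2 + 2·0 + 4·1 + 6·0 + 8·4 + 8·4 = 84
T: 8·4 + 2·3 + 4·4 + 6·2 + 8·3 + 8·2 = 106
R: 8·1 + 2·4 + 4·0 + 6·3 + 8·1 + 8·0 = 42
Q: 8·3 + 2·1 + 4·3 + 6·1 + 8·0 + 8·1 = 52
S: 8·0 + 2·2 + 4·2 + 6·4 + 8·2 + 8·3 = 76
T has the highest Borda score (106).

T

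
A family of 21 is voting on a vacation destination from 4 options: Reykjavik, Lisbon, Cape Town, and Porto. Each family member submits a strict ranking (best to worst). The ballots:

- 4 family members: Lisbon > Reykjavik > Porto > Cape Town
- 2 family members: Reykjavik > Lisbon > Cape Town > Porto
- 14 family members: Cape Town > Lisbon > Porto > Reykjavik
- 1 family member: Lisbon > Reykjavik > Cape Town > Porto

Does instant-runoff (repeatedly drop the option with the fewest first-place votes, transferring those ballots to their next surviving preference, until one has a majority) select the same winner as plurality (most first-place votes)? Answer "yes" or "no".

Instant-runoff — R1 Reykjavik 2, Lisbon 5, Cape Town 14, Porto 0 (Cape Town winner). Winner: Cape Town.
Plurality — first-place votes: Reykjavik 2, Lisbon 5, Cape Town 14, Porto 0. Winner: Cape Town.
The two methods agree.

yes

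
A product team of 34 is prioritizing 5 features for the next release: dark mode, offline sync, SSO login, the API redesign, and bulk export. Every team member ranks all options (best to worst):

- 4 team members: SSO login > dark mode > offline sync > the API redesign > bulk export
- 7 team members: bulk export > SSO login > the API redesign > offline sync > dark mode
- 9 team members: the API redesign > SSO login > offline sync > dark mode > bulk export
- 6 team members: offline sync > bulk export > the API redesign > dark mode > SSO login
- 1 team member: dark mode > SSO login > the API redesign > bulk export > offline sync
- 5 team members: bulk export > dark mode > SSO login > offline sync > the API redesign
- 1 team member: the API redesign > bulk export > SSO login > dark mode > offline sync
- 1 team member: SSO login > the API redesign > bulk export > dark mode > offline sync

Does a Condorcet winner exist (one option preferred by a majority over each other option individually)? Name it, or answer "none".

none

Checking pairwise contests:
offline sync beats dark mode 22–12.
SSO login beats offline sync 28–6.
bulk export beats SSO login 19–15.
SSO login beats the API redesign 18–16.
offline sync beats bulk export 19–15.
Every option loses at least one head-to-head, so there is no Condorcet winner.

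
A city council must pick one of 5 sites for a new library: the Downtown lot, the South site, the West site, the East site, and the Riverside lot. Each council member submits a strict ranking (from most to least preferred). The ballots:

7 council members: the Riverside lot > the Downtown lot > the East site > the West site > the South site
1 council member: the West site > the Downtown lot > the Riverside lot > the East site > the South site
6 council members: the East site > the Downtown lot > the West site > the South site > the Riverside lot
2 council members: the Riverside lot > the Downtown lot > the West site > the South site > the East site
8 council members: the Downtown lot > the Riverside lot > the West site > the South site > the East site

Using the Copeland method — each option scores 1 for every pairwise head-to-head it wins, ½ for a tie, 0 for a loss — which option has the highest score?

the Downtown lot: beats the South site, the West site, the East site, and the Riverside lot → score 4.
the South site: loses to the Downtown lot, the West site, the East site, and the Riverside lot → score 0.
the West site: beats the South site; loses to the Downtown lot, the East site, and the Riverside lot → score 1.
the East site: beats the South site and the West site; loses to the Downtown lot and the Riverside lot → score 2.
the Riverside lot: beats the South site, the West site, and the East site; loses to the Downtown lot → score 3.
the Downtown lot has the best pairwise record.

the Downtown lot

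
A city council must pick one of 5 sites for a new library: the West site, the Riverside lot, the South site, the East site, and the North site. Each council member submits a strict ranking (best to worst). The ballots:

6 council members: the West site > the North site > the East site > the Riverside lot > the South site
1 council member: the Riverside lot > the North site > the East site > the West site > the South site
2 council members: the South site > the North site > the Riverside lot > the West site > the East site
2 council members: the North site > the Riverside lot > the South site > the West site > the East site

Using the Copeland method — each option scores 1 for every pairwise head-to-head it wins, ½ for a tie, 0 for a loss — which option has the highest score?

the West site: beats the Riverside lot, the South site, the East site, and the North site → score 4.
the Riverside lot: beats the South site; loses to the West site, the East site, and the North site → score 1.
the South site: loses to the West site, the Riverside lot, the East site, and the North site → score 0.
the East site: beats the Riverside lot and the South site; loses to the West site and the North site → score 2.
the North site: beats the Riverside lot, the South site, and the East site; loses to the West site → score 3.
the West site has the best pairwise record.

the West site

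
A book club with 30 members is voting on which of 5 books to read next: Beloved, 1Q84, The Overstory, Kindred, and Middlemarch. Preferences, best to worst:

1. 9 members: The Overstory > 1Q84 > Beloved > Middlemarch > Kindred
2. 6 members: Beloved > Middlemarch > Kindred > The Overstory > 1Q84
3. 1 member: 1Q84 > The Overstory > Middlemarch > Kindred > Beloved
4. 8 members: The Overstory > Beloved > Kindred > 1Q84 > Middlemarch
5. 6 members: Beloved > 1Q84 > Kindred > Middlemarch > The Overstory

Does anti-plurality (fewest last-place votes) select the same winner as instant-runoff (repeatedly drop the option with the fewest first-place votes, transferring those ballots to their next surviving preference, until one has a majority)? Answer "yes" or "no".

Anti-plurality — last-place votes: Beloved 1, 1Q84 6, The Overstory 6, Kindred 9, Middlemarch 8. Winner: Beloved.
Instant-runoff — R1 Beloved 12, 1Q84 1, The Overstory 17, Kindred 0, Middlemarch 0 (The Overstory winner). Winner: The Overstory.
The two methods disagree.

no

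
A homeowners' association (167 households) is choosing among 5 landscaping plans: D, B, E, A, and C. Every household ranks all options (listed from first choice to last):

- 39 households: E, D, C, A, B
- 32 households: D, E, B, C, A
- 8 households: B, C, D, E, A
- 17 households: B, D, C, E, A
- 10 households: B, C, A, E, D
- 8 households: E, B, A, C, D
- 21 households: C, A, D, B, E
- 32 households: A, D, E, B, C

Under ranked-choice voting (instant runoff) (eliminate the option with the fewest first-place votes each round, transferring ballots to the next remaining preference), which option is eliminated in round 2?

Round 1: D 32, B 35, E 47, A 32, C 21. Eliminate C.
Round 2: D 32, B 35, E 47, A 53. Eliminate D.

D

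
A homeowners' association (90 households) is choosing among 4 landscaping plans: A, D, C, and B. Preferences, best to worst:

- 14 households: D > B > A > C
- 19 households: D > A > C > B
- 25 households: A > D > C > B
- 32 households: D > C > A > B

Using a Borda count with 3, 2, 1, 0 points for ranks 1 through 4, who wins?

D

A: 14·1 + 19·2 + 25·3 + 32·1 = 159
D: 14·3 + 19·3 + 25·2 + 32·3 = 245
C: 14·0 + 19·1 + 25·1 + 32·2 = 108
B: 14·2 + 19·0 + 25·0 + 32·0 = 28
D has the highest Borda score (245).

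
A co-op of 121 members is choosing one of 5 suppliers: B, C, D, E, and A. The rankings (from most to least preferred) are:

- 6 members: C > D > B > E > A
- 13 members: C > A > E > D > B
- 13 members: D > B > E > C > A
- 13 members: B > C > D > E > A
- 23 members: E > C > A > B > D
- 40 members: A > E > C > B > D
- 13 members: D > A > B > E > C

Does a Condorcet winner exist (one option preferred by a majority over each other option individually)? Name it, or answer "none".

Checking pairwise contests:
C beats B 82–39.
E beats C 89–32.
B beats D 76–45.
A beats E 66–55.
C beats A 68–53.
Every option loses at least one head-to-head, so there is no Condorcet winner.

none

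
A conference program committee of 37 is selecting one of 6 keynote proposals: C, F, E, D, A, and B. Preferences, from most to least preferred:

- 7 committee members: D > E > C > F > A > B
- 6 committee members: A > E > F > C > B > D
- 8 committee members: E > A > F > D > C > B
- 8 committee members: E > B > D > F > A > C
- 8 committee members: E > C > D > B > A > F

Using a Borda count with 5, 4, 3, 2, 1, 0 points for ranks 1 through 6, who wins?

C: 7·3 + 6·2 + 8·1 + 8·0 + 8·4 = 73
F: 7·2 + 6·3 + 8·3 + 8·2 + 8·0 = 72
E: 7·4 + 6·4 + 8·5 + 8·5 + 8·5 = 172
D: 7·5 + 6·0 + 8·2 + 8·3 + 8·3 = 99
A: 7·1 + 6·5 + 8·4 + 8·1 + 8·1 = 85
B: 7·0 + 6·1 + 8·0 + 8·4 + 8·2 = 54
E has the highest Borda score (172).

E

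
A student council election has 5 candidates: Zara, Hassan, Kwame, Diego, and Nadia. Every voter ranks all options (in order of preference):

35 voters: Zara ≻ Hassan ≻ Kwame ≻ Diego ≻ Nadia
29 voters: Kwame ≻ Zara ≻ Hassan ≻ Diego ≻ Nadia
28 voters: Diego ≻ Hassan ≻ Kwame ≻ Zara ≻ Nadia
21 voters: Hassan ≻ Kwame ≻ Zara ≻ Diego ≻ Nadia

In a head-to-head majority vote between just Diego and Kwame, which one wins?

Kwame

Voters preferring Diego to Kwame: 28; preferring Kwame to Diego: 85.
Kwame wins the head-to-head.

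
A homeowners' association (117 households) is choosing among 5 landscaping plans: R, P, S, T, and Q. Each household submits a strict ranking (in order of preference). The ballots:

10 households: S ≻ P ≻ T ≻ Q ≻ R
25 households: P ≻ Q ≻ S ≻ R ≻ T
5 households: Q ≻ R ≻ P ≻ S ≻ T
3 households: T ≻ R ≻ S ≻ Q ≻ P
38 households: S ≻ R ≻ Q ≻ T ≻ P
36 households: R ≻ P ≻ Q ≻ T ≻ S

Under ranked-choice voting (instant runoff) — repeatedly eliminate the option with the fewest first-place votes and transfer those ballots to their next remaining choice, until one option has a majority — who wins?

S

Round 1: R 36, P 25, S 48, T 3, Q 5. Eliminate T.
Round 2: R 39, P 25, S 48, Q 5. Eliminate Q.
Round 3: R 44, P 25, S 48. Eliminate P.
Round 4: R 44, S 73. S has a majority.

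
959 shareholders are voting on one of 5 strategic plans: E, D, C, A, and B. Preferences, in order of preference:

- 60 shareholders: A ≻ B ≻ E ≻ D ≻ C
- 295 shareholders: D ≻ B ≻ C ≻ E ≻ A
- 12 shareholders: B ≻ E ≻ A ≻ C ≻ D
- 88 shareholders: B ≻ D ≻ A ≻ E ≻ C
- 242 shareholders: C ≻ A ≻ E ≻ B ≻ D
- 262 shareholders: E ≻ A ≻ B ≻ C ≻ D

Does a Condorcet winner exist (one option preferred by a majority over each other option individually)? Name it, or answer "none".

Checking pairwise contests:
C beats E 537–422.
E beats D 576–383.
B beats C 717–242.
E beats A 569–390.
E beats B 504–455.
Every option loses at least one head-to-head, so there is no Condorcet winner.

none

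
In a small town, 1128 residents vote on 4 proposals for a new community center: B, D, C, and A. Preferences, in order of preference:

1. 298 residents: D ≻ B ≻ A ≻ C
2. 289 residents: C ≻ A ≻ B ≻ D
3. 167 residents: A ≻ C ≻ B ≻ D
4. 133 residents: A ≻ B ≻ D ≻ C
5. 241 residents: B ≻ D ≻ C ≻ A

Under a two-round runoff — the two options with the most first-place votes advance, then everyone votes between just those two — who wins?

A

Round 1 first-place votes: B 241, D 298, C 289, A 300.
A and D advance.
Runoff: A is preferred to D by 589 voters; D by 539.
A wins the runoff.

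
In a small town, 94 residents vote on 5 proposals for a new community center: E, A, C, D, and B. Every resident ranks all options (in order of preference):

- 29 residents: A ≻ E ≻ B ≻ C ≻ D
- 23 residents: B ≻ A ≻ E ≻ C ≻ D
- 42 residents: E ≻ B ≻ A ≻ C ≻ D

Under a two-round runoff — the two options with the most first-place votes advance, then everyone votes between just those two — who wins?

A

Round 1 first-place votes: E 42, A 29, C 0, D 0, B 23.
E and A advance.
Runoff: E is preferred to A by 42 voters; A by 52.
A wins the runoff.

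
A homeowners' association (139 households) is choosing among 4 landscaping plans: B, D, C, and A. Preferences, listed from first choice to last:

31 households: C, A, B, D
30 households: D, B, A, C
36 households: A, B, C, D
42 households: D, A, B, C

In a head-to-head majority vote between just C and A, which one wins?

A

Voters preferring C to A: 31; preferring A to C: 108.
A wins the head-to-head.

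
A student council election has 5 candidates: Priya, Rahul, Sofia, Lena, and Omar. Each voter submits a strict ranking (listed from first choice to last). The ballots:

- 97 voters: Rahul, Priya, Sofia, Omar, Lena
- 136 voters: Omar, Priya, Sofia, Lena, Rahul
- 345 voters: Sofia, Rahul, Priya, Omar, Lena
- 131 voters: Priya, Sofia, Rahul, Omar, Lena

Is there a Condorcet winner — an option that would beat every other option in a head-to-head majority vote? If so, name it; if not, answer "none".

Checking pairwise contests:
Rahul beats Priya 442–267.
Sofia beats Rahul 612–97.
Priya beats Sofia 364–345.
Priya beats Lena 709–0.
Priya beats Omar 573–136.
Every option loses at least one head-to-head, so there is no Condorcet winner.

none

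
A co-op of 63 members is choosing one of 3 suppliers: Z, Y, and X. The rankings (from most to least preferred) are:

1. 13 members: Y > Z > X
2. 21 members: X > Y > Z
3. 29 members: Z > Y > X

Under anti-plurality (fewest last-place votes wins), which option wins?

Last-place votes: Z 21, Y 0, X 42.
Y is ranked last by the fewest voters, so Y wins.

Y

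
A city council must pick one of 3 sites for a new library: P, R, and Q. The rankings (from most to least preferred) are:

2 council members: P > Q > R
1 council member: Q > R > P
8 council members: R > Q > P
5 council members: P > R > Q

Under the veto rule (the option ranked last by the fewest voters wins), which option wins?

Last-place votes: P 9, R 2, Q 5.
R is ranked last by the fewest voters, so R wins.

R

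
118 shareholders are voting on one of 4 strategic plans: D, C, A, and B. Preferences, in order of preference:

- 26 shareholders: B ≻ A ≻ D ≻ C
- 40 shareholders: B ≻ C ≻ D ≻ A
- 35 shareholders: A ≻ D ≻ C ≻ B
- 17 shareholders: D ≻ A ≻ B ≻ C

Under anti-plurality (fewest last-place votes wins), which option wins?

Last-place votes: D 0, C 43, A 40, B 35.
D is ranked last by the fewest voters, so D wins.

D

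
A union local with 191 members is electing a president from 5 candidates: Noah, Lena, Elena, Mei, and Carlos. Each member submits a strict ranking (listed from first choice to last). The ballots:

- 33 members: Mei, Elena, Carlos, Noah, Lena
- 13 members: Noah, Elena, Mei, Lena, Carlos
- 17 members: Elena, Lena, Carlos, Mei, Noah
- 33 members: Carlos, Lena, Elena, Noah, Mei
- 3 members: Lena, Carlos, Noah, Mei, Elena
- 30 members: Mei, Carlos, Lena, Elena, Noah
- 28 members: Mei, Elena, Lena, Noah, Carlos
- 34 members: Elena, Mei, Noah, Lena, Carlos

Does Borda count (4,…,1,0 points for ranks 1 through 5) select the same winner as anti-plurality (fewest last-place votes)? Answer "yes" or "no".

yes

Borda — scores: Noah 220, Lena 325, Elena 522, Mei 512, Carlos 331. Winner: Elena.
Anti-plurality — last-place votes: Noah 47, Lena 33, Elena 3, Mei 33, Carlos 75. Winner: Elena.
The two methods agree.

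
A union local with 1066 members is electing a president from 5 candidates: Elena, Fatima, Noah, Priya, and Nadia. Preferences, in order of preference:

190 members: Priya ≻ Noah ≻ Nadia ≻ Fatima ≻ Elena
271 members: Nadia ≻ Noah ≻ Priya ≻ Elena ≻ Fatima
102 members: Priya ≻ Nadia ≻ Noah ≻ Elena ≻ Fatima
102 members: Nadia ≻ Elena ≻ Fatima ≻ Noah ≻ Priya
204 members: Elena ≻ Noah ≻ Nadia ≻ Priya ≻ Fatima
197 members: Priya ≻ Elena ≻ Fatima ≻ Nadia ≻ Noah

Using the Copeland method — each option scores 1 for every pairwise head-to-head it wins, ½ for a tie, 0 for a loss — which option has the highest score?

Elena: beats Fatima; loses to Noah, Priya, and Nadia → score 1.
Fatima: loses to Elena, Noah, Priya, and Nadia → score 0.
Noah: beats Elena, Fatima, and Priya; loses to Nadia → score 3.
Priya: beats Elena and Fatima; loses to Noah and Nadia → score 2.
Nadia: beats Elena, Fatima, Noah, and Priya → score 4.
Nadia has the best pairwise record.

Nadia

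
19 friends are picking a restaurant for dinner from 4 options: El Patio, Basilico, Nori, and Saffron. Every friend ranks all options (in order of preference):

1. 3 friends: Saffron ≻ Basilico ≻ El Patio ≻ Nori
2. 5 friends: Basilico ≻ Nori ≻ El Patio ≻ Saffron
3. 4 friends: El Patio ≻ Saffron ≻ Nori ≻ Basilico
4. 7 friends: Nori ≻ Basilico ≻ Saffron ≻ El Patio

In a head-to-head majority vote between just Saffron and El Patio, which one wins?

Saffron

Voters preferring Saffron to El Patio: 10; preferring El Patio to Saffron: 9.
Saffron wins the head-to-head.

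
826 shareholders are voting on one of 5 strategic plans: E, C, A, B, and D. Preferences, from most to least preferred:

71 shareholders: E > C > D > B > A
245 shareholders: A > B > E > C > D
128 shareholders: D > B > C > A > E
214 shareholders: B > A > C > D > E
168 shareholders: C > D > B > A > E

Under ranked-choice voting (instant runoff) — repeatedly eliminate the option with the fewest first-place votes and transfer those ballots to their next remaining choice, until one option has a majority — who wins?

B

Round 1: E 71, C 168, A 245, B 214, D 128. Eliminate E.
Round 2: C 239, A 245, B 214, D 128. Eliminate D.
Round 3: C 239, A 245, B 342. Eliminate C.
Round 4: A 245, B 581. B has a majority.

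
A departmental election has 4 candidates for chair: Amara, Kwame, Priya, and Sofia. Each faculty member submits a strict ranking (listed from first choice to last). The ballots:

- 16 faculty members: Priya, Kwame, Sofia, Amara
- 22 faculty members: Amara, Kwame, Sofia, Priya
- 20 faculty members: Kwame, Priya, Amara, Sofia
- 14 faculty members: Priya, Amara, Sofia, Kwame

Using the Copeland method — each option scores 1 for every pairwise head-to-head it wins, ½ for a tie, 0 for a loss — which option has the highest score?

Kwame

Amara: beats Sofia; ties Kwame; loses to Priya → score 1.5.
Kwame: beats Priya and Sofia; ties Amara → score 2.5.
Priya: beats Amara and Sofia; loses to Kwame → score 2.
Sofia: loses to Amara, Kwame, and Priya → score 0.
Kwame has the best pairwise record.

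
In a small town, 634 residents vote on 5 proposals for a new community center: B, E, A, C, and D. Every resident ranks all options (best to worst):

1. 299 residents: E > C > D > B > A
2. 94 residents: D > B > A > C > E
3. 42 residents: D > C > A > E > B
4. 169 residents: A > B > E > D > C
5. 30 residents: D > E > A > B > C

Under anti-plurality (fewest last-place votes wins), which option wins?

D

Last-place votes: B 42, E 94, A 299, C 199, D 0.
D is ranked last by the fewest voters, so D wins.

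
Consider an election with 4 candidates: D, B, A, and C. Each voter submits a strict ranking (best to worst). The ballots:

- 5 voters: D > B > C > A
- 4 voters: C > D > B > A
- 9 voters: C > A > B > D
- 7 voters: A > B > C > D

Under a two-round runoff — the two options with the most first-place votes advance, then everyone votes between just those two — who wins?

Round 1 first-place votes: D 5, B 0, A 7, C 13.
C and A advance.
Runoff: C is preferred to A by 18 voters; A by 7.
C wins the runoff.

C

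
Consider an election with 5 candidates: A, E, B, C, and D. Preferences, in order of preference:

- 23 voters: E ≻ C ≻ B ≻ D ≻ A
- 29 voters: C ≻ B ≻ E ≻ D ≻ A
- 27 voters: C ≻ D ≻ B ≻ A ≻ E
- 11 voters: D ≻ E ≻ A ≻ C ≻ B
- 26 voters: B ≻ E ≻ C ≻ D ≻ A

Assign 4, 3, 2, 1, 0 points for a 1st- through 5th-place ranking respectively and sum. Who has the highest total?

C

A: 23·0 + 29·0 + 27·1 + 11·2 + 26·0 = 49
E: 23·4 + 29·2 + 27·0 + 11·3 + 26·3 = 261
B: 23·2 + 29·3 + 27·2 + 11·0 + 26·4 = 291
C: 23·3 + 29·4 + 27·4 + 11·1 + 26·2 = 356
D: 23·1 + 29·1 + 27·3 + 11·4 + 26·1 = 203
C has the highest Borda score (356).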